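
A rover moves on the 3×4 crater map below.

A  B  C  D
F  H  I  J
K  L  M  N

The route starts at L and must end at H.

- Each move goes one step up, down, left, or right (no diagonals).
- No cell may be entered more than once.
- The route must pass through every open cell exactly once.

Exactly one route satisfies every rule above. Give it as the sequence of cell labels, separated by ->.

L -> K -> F -> A -> B -> C -> D -> J -> N -> M -> I -> H

Need to visit all 12 open cells exactly once, starting at L and ending at H.
Cell K has only two open neighbours (F and L), so the path must pass straight through it: one of those is the cell it's entered from and the other is where it exits.
Route from L: left 1 to K, up 2 to A, right 3 to D, down 2 to N, left 1 to M, up 1 to I, left 1 to H — 11 moves in all.
Check: all 12 open cells covered.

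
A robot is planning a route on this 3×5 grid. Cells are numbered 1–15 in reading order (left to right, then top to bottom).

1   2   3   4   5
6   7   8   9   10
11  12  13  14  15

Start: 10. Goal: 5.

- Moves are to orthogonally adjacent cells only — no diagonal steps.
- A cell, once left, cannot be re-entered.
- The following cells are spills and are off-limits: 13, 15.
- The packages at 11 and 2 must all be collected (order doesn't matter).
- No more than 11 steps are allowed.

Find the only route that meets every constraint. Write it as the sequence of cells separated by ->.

The 11-move cap with required stops at 11, 2 leaves no slack for detours.
Route from 10: 3× left (reaching 7), down to 12, left to 11, 2× up (reaching 1), 4× right (reaching 5) — 11 moves in all.
Check: all required cells visited; 11 ≤ 11 moves.

10 -> 9 -> 8 -> 7 -> 12 -> 11 -> 6 -> 1 -> 2 -> 3 -> 4 -> 5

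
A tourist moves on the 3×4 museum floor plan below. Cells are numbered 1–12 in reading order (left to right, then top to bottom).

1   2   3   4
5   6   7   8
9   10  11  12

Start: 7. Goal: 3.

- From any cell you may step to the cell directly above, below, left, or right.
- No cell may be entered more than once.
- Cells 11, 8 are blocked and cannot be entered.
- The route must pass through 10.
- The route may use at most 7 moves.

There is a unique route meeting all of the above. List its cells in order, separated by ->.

The budget equals the shortest possible length, so every move has to be on a shortest route through the required cells.
Route from 7: left to 6, down to 10, left to 9, 2× up (reaching 1), 2× right (reaching 3) — 7 moves in all.
Check: all required cells visited; 7 ≤ 7 moves.

7 -> 6 -> 10 -> 9 -> 5 -> 1 -> 2 -> 3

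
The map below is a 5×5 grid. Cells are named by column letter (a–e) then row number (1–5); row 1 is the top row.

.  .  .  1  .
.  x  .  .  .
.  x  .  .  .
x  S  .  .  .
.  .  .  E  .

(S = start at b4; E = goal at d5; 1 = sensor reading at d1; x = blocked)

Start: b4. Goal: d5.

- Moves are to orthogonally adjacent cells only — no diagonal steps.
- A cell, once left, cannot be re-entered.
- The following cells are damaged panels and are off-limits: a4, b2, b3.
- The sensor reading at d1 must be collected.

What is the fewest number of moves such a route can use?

Any route passes through d1 somewhere between b4 and d5. Summing Manhattan distances along the two legs (b4 → d1 → d5) gives a lower bound of 5 + 4 = 9 moves.
A route of 9 moves achieves this: b4 → c4 → c3 → c2 → c1 → d1 → d2 → d3 → d4 → d5.
Since 9 matches the lower bound, it is optimal.

9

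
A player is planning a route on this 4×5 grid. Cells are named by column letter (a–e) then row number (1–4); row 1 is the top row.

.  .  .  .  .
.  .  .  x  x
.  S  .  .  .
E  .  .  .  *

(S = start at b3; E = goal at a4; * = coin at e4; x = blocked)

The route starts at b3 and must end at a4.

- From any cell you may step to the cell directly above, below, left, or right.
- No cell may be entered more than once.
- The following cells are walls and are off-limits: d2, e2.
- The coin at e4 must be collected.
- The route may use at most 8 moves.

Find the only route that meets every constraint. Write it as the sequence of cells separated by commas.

The 8-move cap with required stops at e4 leaves no slack for detours.
Route from b3: 3× right (reaching e3), down to e4, 4× left (reaching a4) — 8 moves in all.
Check: all required cells visited; 8 ≤ 8 moves.

b3, c3, d3, e3, e4, d4, c4, b4, a4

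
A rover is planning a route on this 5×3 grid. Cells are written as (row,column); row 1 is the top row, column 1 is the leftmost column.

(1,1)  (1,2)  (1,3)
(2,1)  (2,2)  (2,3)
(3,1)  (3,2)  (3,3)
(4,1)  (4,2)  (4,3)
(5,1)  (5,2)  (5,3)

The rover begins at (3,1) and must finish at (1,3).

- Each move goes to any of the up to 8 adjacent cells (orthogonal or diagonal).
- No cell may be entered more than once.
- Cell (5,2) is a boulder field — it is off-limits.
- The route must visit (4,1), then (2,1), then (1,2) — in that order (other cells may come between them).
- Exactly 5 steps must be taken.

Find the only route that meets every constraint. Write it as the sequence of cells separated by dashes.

The waypoints must appear in the order (4,1), (2,1), (1,2), with no cell reused.
Route from (3,1): down to (4,1), up-right to (3,2), up-left to (2,1), up-right to (1,2), right to (1,3) — 5 moves in all.
Check: order respected ((4,1) at step 1, (2,1) at step 3, (1,2) at step 4); 5 moves as required.

(3,1) - (4,1) - (3,2) - (2,1) - (1,2) - (1,3)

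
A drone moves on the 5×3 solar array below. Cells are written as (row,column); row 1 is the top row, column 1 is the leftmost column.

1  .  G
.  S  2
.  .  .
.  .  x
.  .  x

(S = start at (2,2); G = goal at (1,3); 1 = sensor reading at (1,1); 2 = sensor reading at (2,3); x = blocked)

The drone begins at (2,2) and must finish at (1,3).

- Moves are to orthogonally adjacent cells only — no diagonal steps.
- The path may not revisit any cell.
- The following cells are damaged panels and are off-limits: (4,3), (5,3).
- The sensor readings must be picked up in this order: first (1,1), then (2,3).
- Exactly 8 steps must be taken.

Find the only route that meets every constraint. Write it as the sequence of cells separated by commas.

(2,2), (1,2), (1,1), (2,1), (3,1), (3,2), (3,3), (2,3), (1,3)

The waypoints must appear in the order (1,1), (2,3), with no cell reused.
Route from (2,2): up to (1,2), left to (1,1), 2× down (reaching (3,1)), 2× right (reaching (3,3)), 2× up (reaching (1,3)) — 8 moves in all.
Check: order respected (1 at step 2, 2 at step 7); 8 moves as required.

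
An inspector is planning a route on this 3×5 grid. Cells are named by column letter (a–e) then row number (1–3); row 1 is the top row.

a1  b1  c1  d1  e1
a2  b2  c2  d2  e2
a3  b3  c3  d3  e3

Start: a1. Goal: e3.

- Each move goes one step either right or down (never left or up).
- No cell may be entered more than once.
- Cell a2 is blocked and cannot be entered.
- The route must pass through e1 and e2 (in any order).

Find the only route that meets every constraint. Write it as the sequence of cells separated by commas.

a1, b1, c1, d1, e1, e2, e3

Moves only go right or down, so the column and row indices never decrease.
Route from a1: 4× right (reaching e1), 2× down (reaching e3) — 6 moves in all.
Check: all required cells visited.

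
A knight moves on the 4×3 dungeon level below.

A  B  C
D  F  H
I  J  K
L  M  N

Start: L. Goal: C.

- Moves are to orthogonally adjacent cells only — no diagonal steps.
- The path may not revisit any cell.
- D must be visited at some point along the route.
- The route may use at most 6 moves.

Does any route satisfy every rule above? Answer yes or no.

One route that works: L → I → D → A → B → C.

yes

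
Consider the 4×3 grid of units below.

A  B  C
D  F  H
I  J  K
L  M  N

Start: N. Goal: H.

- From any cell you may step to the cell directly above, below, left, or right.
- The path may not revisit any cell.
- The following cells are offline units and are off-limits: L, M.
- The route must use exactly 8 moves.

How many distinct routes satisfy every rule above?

4

Need simple routes of exactly 8 moves from N to H (Manhattan distance 2, so 3 moves are spent on a detour and 3 undoing it).
Enumerating: N K J F D A B C H | N K J I D A B F H | N K J I D A B C H | N K J I D F B C H.
That gives 4 routes.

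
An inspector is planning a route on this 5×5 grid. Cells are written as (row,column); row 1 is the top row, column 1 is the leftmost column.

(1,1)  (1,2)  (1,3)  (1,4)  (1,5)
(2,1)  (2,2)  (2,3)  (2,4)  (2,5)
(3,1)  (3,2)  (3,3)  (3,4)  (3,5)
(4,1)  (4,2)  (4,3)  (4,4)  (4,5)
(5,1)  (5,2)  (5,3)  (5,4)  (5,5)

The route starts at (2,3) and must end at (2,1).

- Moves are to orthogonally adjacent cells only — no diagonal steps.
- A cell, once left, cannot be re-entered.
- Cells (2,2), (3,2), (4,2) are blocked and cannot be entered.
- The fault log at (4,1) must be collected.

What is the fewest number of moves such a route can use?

8

Any route passes through (4,1) somewhere between (2,3) and (2,1). Summing Manhattan distances along the two legs ((2,3) → (4,1) → (2,1)) gives a lower bound of 4 + 2 = 6 moves.
That bound ignores the blocked cells. Measuring each leg by the fewest moves that actually steer around them ((2,3)→(4,1): 6; (4,1)→(2,1): 2) raises the lower bound to 8.
A route of 8 moves exists: (2,3) → (3,3) → (4,3) → (5,3) → (5,2) → (5,1) → (4,1) → (3,1) → (2,1).
Since 8 matches that lower bound, it is optimal.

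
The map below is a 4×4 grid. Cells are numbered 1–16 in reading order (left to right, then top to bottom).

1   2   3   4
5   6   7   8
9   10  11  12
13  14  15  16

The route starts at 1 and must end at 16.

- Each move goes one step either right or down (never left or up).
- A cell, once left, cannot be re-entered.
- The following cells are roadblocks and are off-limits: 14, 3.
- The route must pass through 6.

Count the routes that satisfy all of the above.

A right/down-only route from 1 to 16 makes exactly 3 down-moves and 3 right-moves in some order.
With no other constraints that would be C(6,3) = 20 routes.
Split at 6 and multiply the segment counts (each segment already excludes blocked cells): 1→6: 2; 6→16: 5; product = 10.
That gives 10 routes.

10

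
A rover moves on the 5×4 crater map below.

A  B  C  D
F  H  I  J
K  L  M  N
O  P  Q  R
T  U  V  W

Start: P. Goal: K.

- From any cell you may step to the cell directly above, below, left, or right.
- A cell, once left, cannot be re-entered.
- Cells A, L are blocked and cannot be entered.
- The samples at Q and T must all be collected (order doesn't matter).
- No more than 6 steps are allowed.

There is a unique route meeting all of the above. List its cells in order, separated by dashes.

Any route must reach Q and T and still end at K within 6 moves, so the order of the required stops is forced.
Route from P: right 1 to Q, down 1 to V, left 2 to T, up 2 to K — 6 moves in all.
Check: all required cells visited; 6 ≤ 6 moves.

P - Q - V - U - T - O - K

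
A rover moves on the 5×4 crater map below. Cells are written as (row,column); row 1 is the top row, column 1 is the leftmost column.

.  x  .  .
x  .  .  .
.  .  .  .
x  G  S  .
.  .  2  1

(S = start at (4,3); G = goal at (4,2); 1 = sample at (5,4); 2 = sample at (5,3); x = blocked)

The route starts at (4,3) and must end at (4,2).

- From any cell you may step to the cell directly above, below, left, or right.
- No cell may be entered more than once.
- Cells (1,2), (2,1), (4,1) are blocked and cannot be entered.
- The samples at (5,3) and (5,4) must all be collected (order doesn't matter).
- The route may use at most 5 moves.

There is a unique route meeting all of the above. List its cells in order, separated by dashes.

Any route must reach (5,3) and (5,4) and still end at (4,2) within 5 moves, so the order of the required stops is forced.
Route from (4,3): right to (4,4), down to (5,4), 2× left (reaching (5,2)), up to (4,2) — 5 moves in all.
Check: all required cells visited; 5 ≤ 5 moves.

(4,3) - (4,4) - (5,4) - (5,3) - (5,2) - (4,2)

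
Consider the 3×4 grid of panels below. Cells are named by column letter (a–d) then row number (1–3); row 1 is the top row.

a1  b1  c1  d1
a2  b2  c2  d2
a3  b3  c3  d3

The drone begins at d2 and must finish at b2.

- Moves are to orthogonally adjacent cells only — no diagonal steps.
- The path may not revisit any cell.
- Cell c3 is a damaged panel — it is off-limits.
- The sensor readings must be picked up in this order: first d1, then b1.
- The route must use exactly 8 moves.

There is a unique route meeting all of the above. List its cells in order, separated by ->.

The waypoints must appear in the order d1, b1, with no cell reused.
Route from d2: up to d1, 3× left (reaching a1), 2× down (reaching a3), right to b3, up to b2 — 8 moves in all.
Check: order respected (d1 at step 1, b1 at step 3); 8 moves as required.

d2 -> d1 -> c1 -> b1 -> a1 -> a2 -> a3 -> b3 -> b2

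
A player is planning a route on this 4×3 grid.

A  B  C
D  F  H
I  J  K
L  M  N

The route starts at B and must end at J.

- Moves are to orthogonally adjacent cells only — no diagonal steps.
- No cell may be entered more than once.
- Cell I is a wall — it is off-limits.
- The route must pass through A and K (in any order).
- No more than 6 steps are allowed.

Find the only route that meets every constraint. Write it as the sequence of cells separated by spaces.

B A D F H K J

The budget equals the shortest possible length, so every move has to be on a shortest route through the required cells.
Route from B: left to A, down to D, 2× right (reaching H), down to K, left to J — 6 moves in all.
Check: all required cells visited; 6 ≤ 6 moves.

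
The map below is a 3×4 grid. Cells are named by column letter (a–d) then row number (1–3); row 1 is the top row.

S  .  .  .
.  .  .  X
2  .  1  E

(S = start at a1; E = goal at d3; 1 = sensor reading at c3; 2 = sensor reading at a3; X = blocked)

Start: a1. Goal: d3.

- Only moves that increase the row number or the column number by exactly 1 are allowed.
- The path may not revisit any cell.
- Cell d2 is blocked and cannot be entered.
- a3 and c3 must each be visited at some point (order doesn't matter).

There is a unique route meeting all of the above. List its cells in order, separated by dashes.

Moves only go right or down, so the column and row indices never decrease.
Route from a1: down 2 to a3, right 3 to d3 — 5 moves in all.
Check: all required cells visited.

a1 - a2 - a3 - b3 - c3 - d3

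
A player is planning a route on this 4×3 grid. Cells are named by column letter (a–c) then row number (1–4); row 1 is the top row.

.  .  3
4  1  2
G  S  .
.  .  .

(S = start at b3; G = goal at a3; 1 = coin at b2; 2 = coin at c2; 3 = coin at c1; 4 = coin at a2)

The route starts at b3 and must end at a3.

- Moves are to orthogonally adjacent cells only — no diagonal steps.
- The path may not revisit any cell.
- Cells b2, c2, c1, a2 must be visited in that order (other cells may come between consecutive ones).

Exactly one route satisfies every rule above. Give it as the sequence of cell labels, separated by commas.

The waypoints must appear in the order b2, c2, c1, a2, with no cell reused.
Route from b3: up to b2, right to c2, up to c1, 2× left (reaching a1), 2× down (reaching a3) — 7 moves in all.
Check: order respected (1 at step 1, 2 at step 2, 3 at step 3, 4 at step 6).

b3, b2, c2, c1, b1, a1, a2, a3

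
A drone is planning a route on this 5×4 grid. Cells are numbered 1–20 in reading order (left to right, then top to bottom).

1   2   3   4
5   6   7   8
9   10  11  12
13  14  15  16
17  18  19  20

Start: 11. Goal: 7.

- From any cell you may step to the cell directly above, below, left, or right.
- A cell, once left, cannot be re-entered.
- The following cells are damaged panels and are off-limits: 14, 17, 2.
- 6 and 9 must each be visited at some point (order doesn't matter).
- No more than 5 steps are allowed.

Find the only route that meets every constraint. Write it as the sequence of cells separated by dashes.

The 5-move cap with required stops at 6, 9 leaves no slack for detours.
Route from 11: left 2 to 9, up 1 to 5, right 2 to 7 — 5 moves in all.
Check: all required cells visited; 5 ≤ 5 moves.

11 - 10 - 9 - 5 - 6 - 7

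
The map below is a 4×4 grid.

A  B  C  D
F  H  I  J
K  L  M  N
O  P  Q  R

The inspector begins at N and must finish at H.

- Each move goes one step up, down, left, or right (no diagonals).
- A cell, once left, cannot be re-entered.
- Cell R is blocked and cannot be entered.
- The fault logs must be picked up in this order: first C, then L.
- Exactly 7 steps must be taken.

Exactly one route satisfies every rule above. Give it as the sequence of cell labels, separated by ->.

N -> J -> D -> C -> I -> M -> L -> H

The waypoints must appear in the order C, L, with no cell reused.
Route from N: 2× up (reaching D), left to C, 2× down (reaching M), left to L, up to H — 7 moves in all.
Check: order respected (C at step 3, L at step 6); 7 moves as required.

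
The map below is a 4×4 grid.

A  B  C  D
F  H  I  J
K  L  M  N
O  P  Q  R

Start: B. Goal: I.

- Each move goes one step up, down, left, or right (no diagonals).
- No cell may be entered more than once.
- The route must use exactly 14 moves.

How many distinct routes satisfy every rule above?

Need simple routes of exactly 14 moves from B to I (Manhattan distance 2, so 6 moves are spent on a detour and 6 undoing it).
Enumerating: B H F K O P L M Q R N J D C I | B A F K O P L M Q R N J D C I | B A F H L K O P Q M N J D C I | B A F H L K O P Q R N J D C I | B C D J N R Q M L P O K F H I | B C D J N R Q P O K F H L M I.
That gives 6 routes.

6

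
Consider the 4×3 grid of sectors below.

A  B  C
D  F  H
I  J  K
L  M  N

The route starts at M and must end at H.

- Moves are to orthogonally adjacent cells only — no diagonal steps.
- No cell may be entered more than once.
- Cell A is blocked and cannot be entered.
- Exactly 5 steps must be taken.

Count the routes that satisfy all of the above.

Need simple routes of exactly 5 moves from M to H (Manhattan distance 3, so 1 moves are spent on a detour and 1 undoing it).
Enumerating: M J F B C H | M J I D F H | M L I D F H | M L I J F H | M L I J K H | M N K J F H.
That gives 6 routes.

6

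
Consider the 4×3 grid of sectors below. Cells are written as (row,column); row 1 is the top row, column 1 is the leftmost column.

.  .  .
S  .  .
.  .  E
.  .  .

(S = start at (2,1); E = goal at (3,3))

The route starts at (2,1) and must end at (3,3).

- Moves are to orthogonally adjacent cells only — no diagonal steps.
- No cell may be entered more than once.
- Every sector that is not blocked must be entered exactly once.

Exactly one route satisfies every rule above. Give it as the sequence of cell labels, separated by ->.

(2,1) -> (1,1) -> (1,2) -> (1,3) -> (2,3) -> (2,2) -> (3,2) -> (3,1) -> (4,1) -> (4,2) -> (4,3) -> (3,3)

Need to visit all 12 open cells exactly once, starting at (2,1) and ending at (3,3).
Cell (4,1) has only two open neighbours ((3,1) and (4,2)), so the path must pass straight through it: one of those is the cell it's entered from and the other is where it exits.
Route from (2,1): up to (1,1), 2× right (reaching (1,3)), down to (2,3), left to (2,2), down to (3,2), left to (3,1), down to (4,1), 2× right (reaching (4,3)), up to (3,3) — 11 moves in all.
Check: all 12 open cells covered.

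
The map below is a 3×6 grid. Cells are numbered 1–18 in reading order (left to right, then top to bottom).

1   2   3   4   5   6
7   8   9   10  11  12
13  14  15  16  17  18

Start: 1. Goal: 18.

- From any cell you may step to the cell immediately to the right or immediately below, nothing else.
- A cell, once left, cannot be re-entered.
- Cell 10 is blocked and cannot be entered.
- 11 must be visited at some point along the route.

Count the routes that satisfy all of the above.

2

A right/down-only route from 1 to 18 makes exactly 2 down-moves and 5 right-moves in some order.
With no other constraints that would be C(7,2) = 21 routes.
Split at 11 and multiply the segment counts (each segment already excludes blocked cells): 1→11: 1; 11→18: 2; product = 2.
That gives 2 routes.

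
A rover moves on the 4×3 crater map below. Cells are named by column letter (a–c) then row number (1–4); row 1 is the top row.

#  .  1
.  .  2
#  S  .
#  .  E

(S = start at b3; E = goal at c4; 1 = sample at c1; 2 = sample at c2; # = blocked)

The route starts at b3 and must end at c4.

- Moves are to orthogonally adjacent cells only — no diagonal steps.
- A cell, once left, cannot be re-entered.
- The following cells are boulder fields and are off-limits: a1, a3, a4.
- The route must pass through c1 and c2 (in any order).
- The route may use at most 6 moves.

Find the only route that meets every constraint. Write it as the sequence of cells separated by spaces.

The 6-move cap with required stops at c1, c2 leaves no slack for detours.
Route from b3: up 2 to b1, right 1 to c1, down 3 to c4 — 6 moves in all.
Check: all required cells visited; 6 ≤ 6 moves.

b3 b2 b1 c1 c2 c3 c4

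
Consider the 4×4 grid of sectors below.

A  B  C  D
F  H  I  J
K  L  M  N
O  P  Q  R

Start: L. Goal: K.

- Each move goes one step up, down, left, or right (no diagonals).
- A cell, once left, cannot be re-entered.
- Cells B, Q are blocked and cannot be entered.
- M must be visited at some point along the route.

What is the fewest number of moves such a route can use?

Any route passes through M somewhere between L and K. Summing Manhattan distances along the two legs (L → M → K) gives a lower bound of 1 + 2 = 3 moves.
The shortest route satisfying every rule uses 5 moves: L → M → I → H → F → K.
The no-revisit rule (legs can't share cells) pushes the minimum above the 3-move bound; an exhaustive check rules out every length from 3 to 4, leaving 5 as the minimum.

5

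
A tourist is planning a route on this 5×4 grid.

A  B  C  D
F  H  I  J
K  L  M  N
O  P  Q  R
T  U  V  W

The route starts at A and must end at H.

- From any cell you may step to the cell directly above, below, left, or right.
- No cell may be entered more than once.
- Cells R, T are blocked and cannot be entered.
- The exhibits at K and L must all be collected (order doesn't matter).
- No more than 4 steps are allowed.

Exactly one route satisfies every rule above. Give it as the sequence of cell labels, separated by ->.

Any route must reach K and L and still end at H within 4 moves, so the order of the required stops is forced.
Route from A: 2× down (reaching K), right to L, up to H — 4 moves in all.
Check: all required cells visited; 4 ≤ 4 moves.

A -> F -> K -> L -> H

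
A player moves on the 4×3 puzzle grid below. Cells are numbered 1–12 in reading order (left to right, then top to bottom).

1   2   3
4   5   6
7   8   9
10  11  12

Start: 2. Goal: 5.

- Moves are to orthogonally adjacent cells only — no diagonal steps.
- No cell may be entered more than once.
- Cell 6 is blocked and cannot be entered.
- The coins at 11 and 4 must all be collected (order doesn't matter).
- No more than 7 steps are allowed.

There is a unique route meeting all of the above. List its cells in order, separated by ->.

2 -> 1 -> 4 -> 7 -> 10 -> 11 -> 8 -> 5

Any route must reach 11 and 4 and still end at 5 within 7 moves, so the order of the required stops is forced.
Route from 2: left 1 to 1, down 3 to 10, right 1 to 11, up 2 to 5 — 7 moves in all.
Check: all required cells visited; 7 ≤ 7 moves.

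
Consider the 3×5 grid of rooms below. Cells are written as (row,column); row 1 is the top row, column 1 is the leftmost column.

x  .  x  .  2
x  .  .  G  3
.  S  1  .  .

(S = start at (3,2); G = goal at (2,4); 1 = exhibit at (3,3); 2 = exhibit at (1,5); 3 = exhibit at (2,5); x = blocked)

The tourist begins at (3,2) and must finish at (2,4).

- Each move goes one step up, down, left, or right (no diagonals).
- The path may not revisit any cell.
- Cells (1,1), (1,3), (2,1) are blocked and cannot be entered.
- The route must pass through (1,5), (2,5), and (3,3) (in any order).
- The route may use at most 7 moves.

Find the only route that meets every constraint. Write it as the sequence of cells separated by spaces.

(3,2) (3,3) (3,4) (3,5) (2,5) (1,5) (1,4) (2,4)

The 7-move cap with required stops at (1,5), (2,5), (3,3) leaves no slack for detours.
Route from (3,2): 3× right (reaching (3,5)), 2× up (reaching (1,5)), left to (1,4), down to (2,4) — 7 moves in all.
Check: all required cells visited; 7 ≤ 7 moves.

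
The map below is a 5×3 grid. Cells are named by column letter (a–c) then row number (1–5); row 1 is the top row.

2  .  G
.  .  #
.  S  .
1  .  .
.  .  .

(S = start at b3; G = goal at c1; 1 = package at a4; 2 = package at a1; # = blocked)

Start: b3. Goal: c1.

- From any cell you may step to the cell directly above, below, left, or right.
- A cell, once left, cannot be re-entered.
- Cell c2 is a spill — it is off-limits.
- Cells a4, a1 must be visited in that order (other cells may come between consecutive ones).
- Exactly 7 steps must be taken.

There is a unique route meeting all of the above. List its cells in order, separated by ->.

The waypoints must appear in the order a4, a1, with no cell reused.
Route from b3: down 1 to b4, left 1 to a4, up 3 to a1, right 2 to c1 — 7 moves in all.
Check: order respected (1 at step 2, 2 at step 5); 7 moves as required.

b3 -> b4 -> a4 -> a3 -> a2 -> a1 -> b1 -> c1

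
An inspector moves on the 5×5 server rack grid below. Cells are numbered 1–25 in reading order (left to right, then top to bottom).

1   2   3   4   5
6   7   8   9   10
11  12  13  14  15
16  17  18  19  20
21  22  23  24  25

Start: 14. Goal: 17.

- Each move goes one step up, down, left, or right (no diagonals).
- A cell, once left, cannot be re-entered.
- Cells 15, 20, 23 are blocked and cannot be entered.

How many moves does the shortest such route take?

The Manhattan distance from 14 to 17 is |3−4| + |4−2| = 3, so at least 3 moves are needed.
A route of 3 moves achieves this: 14 → 19 → 18 → 17.
Since 3 matches the lower bound, it is optimal.

3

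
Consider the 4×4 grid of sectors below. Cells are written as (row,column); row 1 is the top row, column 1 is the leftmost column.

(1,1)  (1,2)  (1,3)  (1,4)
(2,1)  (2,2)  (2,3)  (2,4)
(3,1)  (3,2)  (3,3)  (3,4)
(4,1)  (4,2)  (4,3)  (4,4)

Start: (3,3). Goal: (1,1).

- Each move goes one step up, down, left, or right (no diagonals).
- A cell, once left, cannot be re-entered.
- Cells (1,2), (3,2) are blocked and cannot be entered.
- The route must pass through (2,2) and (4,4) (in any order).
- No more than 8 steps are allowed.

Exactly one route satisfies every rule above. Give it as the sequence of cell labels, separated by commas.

The budget equals the shortest possible length, so every move has to be on a shortest route through the required cells.
Route from (3,3): down to (4,3), right to (4,4), 2× up (reaching (2,4)), 3× left (reaching (2,1)), up to (1,1) — 8 moves in all.
Check: all required cells visited; 8 ≤ 8 moves.

(3,3), (4,3), (4,4), (3,4), (2,4), (2,3), (2,2), (2,1), (1,1)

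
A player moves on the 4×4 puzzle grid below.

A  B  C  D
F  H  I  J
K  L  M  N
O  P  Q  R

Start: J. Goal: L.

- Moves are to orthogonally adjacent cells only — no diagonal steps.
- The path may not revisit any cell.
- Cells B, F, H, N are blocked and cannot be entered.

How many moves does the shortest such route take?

3

The Manhattan distance from J to L is |2−3| + |4−2| = 3, so at least 3 moves are needed.
A route of 3 moves achieves this: J → I → M → L.
Since 3 matches the lower bound, it is optimal.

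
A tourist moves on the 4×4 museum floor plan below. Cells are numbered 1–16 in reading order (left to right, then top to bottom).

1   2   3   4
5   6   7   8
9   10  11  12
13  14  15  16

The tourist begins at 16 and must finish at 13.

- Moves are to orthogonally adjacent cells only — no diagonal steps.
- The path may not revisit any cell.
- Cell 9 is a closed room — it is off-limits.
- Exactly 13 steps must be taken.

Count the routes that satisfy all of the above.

Need simple routes of exactly 13 moves from 16 to 13 (Manhattan distance 3, so 5 moves are spent on a detour and 5 undoing it).
Enumerating: 16 12 8 4 3 2 1 5 6 10 11 15 14 13 | 16 12 8 4 3 2 1 5 6 7 11 15 14 13 | 16 12 8 4 3 2 1 5 6 7 11 10 14 13 | 16 12 8 7 3 2 1 5 6 10 11 15 14 13 | 16 12 11 7 8 4 3 2 1 5 6 10 14 13 | 16 15 11 7 8 4 3 2 1 5 6 10 14 13 | 16 15 11 12 8 4 3 2 1 5 6 10 14 13 | 16 15 11 12 8 7 3 2 1 5 6 10 14 13.
That gives 8 routes.

8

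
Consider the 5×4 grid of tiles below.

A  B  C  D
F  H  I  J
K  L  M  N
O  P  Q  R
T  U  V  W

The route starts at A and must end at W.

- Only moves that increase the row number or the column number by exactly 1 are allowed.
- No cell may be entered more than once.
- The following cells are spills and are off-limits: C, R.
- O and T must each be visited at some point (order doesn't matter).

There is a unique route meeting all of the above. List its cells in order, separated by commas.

Moves only go right or down, so the column and row indices never decrease.
Route from A: 4× down (reaching T), 3× right (reaching W) — 7 moves in all.
Check: all required cells visited.

A, F, K, O, T, U, V, W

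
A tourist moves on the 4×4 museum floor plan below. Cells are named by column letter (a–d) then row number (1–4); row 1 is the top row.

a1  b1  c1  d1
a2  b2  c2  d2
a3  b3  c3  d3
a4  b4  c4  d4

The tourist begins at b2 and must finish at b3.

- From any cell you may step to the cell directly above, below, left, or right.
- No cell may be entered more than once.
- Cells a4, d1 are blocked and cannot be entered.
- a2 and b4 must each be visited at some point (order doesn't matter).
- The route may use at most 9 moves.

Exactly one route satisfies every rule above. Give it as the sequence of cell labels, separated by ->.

b2 -> a2 -> a1 -> b1 -> c1 -> c2 -> c3 -> c4 -> b4 -> b3

The 9-move cap with required stops at a2, b4 leaves no slack for detours.
Route from b2: left to a2, up to a1, 2× right (reaching c1), 3× down (reaching c4), left to b4, up to b3 — 9 moves in all.
Check: all required cells visited; 9 ≤ 9 moves.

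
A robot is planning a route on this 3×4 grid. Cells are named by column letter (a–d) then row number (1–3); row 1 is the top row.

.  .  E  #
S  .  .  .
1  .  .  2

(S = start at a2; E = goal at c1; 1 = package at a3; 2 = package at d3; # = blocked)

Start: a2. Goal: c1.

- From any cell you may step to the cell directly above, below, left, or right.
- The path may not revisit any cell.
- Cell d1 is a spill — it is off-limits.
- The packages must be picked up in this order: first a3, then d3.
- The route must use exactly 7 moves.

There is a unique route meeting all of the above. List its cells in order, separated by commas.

a2, a3, b3, c3, d3, d2, c2, c1

The waypoints must appear in the order a3, d3, with no cell reused.
Route from a2: down to a3, 3× right (reaching d3), up to d2, left to c2, up to c1 — 7 moves in all.
Check: order respected (1 at step 1, 2 at step 4); 7 moves as required.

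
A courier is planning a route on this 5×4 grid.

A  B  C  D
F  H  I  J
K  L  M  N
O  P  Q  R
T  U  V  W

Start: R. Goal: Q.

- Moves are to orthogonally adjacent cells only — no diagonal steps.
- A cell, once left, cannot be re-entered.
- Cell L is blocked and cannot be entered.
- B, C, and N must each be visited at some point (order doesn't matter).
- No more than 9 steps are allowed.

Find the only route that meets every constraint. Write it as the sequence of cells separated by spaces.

The budget equals the shortest possible length, so every move has to be on a shortest route through the required cells.
Route from R: 3× up (reaching D), 2× left (reaching B), down to H, right to I, 2× down (reaching Q) — 9 moves in all.
Check: all required cells visited; 9 ≤ 9 moves.

R N J D C B H I M Q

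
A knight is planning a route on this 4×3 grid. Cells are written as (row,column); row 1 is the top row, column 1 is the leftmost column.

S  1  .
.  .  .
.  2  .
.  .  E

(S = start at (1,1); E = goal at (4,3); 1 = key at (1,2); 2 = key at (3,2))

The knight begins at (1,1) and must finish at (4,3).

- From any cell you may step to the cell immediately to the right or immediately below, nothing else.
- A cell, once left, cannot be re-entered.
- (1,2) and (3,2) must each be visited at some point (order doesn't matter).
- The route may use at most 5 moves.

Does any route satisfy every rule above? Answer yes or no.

yes

One route that works: (1,1) → (1,2) → (2,2) → (3,2) → (4,2) → (4,3).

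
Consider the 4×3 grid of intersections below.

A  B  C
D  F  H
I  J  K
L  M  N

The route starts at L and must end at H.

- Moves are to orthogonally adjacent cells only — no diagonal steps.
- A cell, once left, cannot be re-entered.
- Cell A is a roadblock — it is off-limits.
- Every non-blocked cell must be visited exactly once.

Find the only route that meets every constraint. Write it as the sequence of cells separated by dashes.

L - M - N - K - J - I - D - F - B - C - H

Need to visit all 11 open cells exactly once, starting at L and ending at H.
Route from L: 2× right (reaching N), up to K, 2× left (reaching I), up to D, right to F, up to B, right to C, down to H — 10 moves in all.
Check: all 11 open cells covered.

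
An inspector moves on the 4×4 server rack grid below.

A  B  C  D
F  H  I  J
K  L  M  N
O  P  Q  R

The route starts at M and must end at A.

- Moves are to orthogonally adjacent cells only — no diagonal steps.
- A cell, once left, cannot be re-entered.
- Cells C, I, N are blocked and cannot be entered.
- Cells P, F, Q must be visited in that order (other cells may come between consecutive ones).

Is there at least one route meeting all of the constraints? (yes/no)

no

Ignoring the required order, 6 revisit-free routes from M to A pass through all of P, F, and Q; the waypoint orders that occur are Q → P → F (6) — never P → F → Q.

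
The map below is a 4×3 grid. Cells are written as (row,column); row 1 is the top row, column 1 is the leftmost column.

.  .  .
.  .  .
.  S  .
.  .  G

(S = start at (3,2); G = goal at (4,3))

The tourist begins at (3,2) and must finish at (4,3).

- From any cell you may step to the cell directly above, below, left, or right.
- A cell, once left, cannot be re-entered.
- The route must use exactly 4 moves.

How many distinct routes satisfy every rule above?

Need simple routes of exactly 4 moves from (3,2) to (4,3) (Manhattan distance 2, so 1 moves are spent on a detour and 1 undoing it).
Enumerating: (3,2) (2,2) (2,3) (3,3) (4,3) | (3,2) (3,1) (4,1) (4,2) (4,3).
That gives 2 routes.

2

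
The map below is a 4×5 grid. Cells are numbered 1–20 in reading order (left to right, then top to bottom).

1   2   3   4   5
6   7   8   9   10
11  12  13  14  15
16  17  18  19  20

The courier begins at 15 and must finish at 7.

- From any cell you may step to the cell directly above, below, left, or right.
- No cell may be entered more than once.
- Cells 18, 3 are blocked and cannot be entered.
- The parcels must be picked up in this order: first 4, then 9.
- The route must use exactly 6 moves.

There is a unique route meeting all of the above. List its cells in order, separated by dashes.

The waypoints must appear in the order 4, 9, with no cell reused.
Route from 15: 2× up (reaching 5), left to 4, down to 9, 2× left (reaching 7) — 6 moves in all.
Check: order respected (4 at step 3, 9 at step 4); 6 moves as required.

15 - 10 - 5 - 4 - 9 - 8 - 7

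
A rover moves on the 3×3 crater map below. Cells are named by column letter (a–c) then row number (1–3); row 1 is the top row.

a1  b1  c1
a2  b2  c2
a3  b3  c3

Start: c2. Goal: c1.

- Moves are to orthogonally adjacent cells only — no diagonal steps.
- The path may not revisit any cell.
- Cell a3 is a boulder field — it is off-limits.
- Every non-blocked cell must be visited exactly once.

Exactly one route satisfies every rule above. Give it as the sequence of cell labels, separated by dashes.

Need to visit all 8 open cells exactly once, starting at c2 and ending at c1.
Cell b3 has only two open neighbours (b2 and c3), so the path must pass straight through it: one of those is the cell it's entered from and the other is where it exits.
Route from c2: down to c3, left to b3, up to b2, left to a2, up to a1, 2× right (reaching c1) — 7 moves in all.
Check: all 8 open cells covered.

c2 - c3 - b3 - b2 - a2 - a1 - b1 - c1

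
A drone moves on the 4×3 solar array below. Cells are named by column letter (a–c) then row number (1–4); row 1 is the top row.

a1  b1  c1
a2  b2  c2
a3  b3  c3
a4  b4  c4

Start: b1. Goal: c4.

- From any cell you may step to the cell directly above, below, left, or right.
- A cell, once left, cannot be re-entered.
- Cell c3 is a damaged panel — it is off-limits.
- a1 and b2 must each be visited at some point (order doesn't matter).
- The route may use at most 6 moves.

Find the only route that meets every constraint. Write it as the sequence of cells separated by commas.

The budget equals the shortest possible length, so every move has to be on a shortest route through the required cells.
Route from b1: left to a1, down to a2, right to b2, 2× down (reaching b4), right to c4 — 6 moves in all.
Check: all required cells visited; 6 ≤ 6 moves.

b1, a1, a2, b2, b3, b4, c4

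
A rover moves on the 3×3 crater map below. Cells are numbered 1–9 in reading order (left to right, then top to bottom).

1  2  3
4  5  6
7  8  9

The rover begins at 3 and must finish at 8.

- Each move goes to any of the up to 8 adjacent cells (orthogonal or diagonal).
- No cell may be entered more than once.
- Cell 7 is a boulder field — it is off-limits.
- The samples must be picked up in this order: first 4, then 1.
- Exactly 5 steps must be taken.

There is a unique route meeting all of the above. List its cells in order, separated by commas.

3, 2, 4, 1, 5, 8

The waypoints must appear in the order 4, 1, with no cell reused.
Route from 3: left to 2, down-left to 4, up to 1, down-right to 5, down to 8 — 5 moves in all.
Check: order respected (4 at step 2, 1 at step 3); 5 moves as required.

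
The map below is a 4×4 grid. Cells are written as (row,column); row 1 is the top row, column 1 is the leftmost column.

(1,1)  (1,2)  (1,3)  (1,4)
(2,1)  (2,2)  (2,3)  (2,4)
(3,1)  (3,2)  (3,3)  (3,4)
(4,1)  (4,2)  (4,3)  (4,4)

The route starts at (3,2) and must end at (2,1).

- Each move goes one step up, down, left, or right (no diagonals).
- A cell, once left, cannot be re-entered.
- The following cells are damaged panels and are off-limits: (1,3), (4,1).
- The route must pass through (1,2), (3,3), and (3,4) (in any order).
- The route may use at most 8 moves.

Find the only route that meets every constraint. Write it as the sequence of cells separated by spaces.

The 8-move cap with required stops at (1,2), (3,3), (3,4) leaves no slack for detours.
Route from (3,2): 2× right (reaching (3,4)), up to (2,4), 2× left (reaching (2,2)), up to (1,2), left to (1,1), down to (2,1) — 8 moves in all.
Check: all required cells visited; 8 ≤ 8 moves.

(3,2) (3,3) (3,4) (2,4) (2,3) (2,2) (1,2) (1,1) (2,1)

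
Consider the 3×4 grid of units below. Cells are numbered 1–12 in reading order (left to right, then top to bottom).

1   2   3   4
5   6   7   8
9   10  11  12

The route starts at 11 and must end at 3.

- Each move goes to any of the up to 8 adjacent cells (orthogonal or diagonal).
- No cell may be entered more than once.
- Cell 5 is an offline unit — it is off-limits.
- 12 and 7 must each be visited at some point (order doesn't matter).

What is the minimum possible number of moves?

3

Any route passes through 12 and 7 in some order between 11 and 3. Summing Chebyshev distances along each leg and taking the cheapest ordering (11 → 12 → 7 → 3) gives a lower bound of 1 + 1 + 1 = 3 moves.
A route of 3 moves achieves this: 11 → 12 → 7 → 3.
Since 3 matches the lower bound, it is optimal.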